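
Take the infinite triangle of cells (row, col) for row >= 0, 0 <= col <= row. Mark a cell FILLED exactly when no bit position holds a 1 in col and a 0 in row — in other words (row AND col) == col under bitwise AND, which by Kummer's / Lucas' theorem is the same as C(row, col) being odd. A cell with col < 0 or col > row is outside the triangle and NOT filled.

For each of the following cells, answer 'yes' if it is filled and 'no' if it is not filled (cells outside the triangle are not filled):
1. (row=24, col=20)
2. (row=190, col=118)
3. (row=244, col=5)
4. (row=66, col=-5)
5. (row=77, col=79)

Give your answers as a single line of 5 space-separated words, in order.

Answer: no no no no no

Derivation:
(24,20): row=0b11000, col=0b10100, row AND col = 0b10000 = 16; 16 != 20 -> empty
(190,118): row=0b10111110, col=0b1110110, row AND col = 0b110110 = 54; 54 != 118 -> empty
(244,5): row=0b11110100, col=0b101, row AND col = 0b100 = 4; 4 != 5 -> empty
(66,-5): col outside [0, 66] -> not filled
(77,79): col outside [0, 77] -> not filled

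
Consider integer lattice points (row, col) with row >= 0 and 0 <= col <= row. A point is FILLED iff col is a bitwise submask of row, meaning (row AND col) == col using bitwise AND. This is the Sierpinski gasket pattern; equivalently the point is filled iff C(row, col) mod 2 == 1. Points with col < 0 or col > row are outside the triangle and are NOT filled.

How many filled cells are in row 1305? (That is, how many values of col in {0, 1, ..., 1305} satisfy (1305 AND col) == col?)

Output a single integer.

1305 in binary = 10100011001
popcount(1305) = number of 1-bits in 10100011001 = 5
A col c satisfies (1305 AND c) == c iff every set bit of c is also set in 1305; each of the 5 set bits of 1305 can independently be on or off in c.
count = 2^5 = 32

Answer: 32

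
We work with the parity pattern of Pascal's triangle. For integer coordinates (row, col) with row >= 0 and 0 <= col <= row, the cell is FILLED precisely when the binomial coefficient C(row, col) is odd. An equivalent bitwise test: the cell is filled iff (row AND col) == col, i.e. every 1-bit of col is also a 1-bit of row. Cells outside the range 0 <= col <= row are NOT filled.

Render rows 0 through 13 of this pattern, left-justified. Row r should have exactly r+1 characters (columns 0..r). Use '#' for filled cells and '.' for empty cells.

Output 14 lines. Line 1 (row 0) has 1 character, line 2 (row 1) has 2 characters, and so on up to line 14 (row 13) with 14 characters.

Answer: #
##
#.#
####
#...#
##..##
#.#.#.#
########
#.......#
##......##
#.#.....#.#
####....####
#...#...#...#
##..##..##..##

Derivation:
r0=0: #
r1=1: ##
r2=10: #.#
r3=11: ####
r4=100: #...#
r5=101: ##..##
r6=110: #.#.#.#
r7=111: ########
r8=1000: #.......#
r9=1001: ##......##
r10=1010: #.#.....#.#
r11=1011: ####....####
r12=1100: #...#...#...#
r13=1101: ##..##..##..##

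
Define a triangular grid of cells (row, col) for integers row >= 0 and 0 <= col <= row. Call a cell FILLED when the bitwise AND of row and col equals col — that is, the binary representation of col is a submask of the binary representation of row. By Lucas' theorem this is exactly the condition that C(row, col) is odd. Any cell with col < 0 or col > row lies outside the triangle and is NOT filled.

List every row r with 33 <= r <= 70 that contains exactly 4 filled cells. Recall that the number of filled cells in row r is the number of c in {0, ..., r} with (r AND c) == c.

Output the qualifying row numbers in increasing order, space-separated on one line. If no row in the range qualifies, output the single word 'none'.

Row r has 2^popcount(r) filled cells, so we need popcount(r) = log2(4) = 2.
Scan r = 33..70 and keep those with exactly 2 one-bits:
r=33=100001 popcount=2 -> KEEP
r=34=100010 popcount=2 -> KEEP
r=35=100011 popcount=3 -> skip
r=36=100100 popcount=2 -> KEEP
r=37=100101 popcount=3 -> skip
r=38=100110 popcount=3 -> skip
r=39=100111 popcount=4 -> skip
r=40=101000 popcount=2 -> KEEP
r=41=101001 popcount=3 -> skip
r=42=101010 popcount=3 -> skip
r=43=101011 popcount=4 -> skip
r=44=101100 popcount=3 -> skip
r=45=101101 popcount=4 -> skip
r=46=101110 popcount=4 -> skip
r=47=101111 popcount=5 -> skip
r=48=110000 popcount=2 -> KEEP
r=49=110001 popcount=3 -> skip
r=50=110010 popcount=3 -> skip
r=51=110011 popcount=4 -> skip
r=52=110100 popcount=3 -> skip
r=53=110101 popcount=4 -> skip
r=54=110110 popcount=4 -> skip
r=55=110111 popcount=5 -> skip
r=56=111000 popcount=3 -> skip
r=57=111001 popcount=4 -> skip
r=58=111010 popcount=4 -> skip
r=59=111011 popcount=5 -> skip
r=60=111100 popcount=4 -> skip
r=61=111101 popcount=5 -> skip
r=62=111110 popcount=5 -> skip
r=63=111111 popcount=6 -> skip
r=64=1000000 popcount=1 -> skip
r=65=1000001 popcount=2 -> KEEP
r=66=1000010 popcount=2 -> KEEP
r=67=1000011 popcount=3 -> skip
r=68=1000100 popcount=2 -> KEEP
r=69=1000101 popcount=3 -> skip
r=70=1000110 popcount=3 -> skip
Kept rows: 33 34 36 40 48 65 66 68

Answer: 33 34 36 40 48 65 66 68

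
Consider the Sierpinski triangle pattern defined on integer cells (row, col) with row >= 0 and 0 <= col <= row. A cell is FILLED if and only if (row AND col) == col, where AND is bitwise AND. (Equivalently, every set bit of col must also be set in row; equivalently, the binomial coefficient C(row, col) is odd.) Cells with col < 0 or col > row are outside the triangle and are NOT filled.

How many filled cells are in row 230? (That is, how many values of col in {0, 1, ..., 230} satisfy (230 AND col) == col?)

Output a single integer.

230 in binary = 11100110
popcount(230) = number of 1-bits in 11100110 = 5
A col c satisfies (230 AND c) == c iff every set bit of c is also set in 230; each of the 5 set bits of 230 can independently be on or off in c.
count = 2^5 = 32

Answer: 32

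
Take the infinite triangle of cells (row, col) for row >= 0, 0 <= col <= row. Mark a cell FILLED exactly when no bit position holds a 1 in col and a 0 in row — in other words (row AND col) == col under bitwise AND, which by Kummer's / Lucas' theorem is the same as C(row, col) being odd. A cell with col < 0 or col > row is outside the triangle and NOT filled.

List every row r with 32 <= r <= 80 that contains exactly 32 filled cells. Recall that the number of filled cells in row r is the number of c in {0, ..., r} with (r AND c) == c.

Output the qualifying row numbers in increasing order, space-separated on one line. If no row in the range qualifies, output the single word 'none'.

Row r has 2^popcount(r) filled cells, so we need popcount(r) = log2(32) = 5.
Scan r = 32..80 and keep those with exactly 5 one-bits:
r=32=100000 popcount=1 -> skip
r=33=100001 popcount=2 -> skip
r=34=100010 popcount=2 -> skip
r=35=100011 popcount=3 -> skip
r=36=100100 popcount=2 -> skip
r=37=100101 popcount=3 -> skip
r=38=100110 popcount=3 -> skip
r=39=100111 popcount=4 -> skip
r=40=101000 popcount=2 -> skip
r=41=101001 popcount=3 -> skip
r=42=101010 popcount=3 -> skip
r=43=101011 popcount=4 -> skip
r=44=101100 popcount=3 -> skip
r=45=101101 popcount=4 -> skip
r=46=101110 popcount=4 -> skip
r=47=101111 popcount=5 -> KEEP
r=48=110000 popcount=2 -> skip
r=49=110001 popcount=3 -> skip
r=50=110010 popcount=3 -> skip
r=51=110011 popcount=4 -> skip
r=52=110100 popcount=3 -> skip
r=53=110101 popcount=4 -> skip
r=54=110110 popcount=4 -> skip
r=55=110111 popcount=5 -> KEEP
r=56=111000 popcount=3 -> skip
r=57=111001 popcount=4 -> skip
r=58=111010 popcount=4 -> skip
r=59=111011 popcount=5 -> KEEP
r=60=111100 popcount=4 -> skip
r=61=111101 popcount=5 -> KEEP
r=62=111110 popcount=5 -> KEEP
r=63=111111 popcount=6 -> skip
r=64=1000000 popcount=1 -> skip
r=65=1000001 popcount=2 -> skip
r=66=1000010 popcount=2 -> skip
r=67=1000011 popcount=3 -> skip
r=68=1000100 popcount=2 -> skip
r=69=1000101 popcount=3 -> skip
r=70=1000110 popcount=3 -> skip
r=71=1000111 popcount=4 -> skip
r=72=1001000 popcount=2 -> skip
r=73=1001001 popcount=3 -> skip
r=74=1001010 popcount=3 -> skip
r=75=1001011 popcount=4 -> skip
r=76=1001100 popcount=3 -> skip
r=77=1001101 popcount=4 -> skip
r=78=1001110 popcount=4 -> skip
r=79=1001111 popcount=5 -> KEEP
r=80=1010000 popcount=2 -> skip
Kept rows: 47 55 59 61 62 79

Answer: 47 55 59 61 62 79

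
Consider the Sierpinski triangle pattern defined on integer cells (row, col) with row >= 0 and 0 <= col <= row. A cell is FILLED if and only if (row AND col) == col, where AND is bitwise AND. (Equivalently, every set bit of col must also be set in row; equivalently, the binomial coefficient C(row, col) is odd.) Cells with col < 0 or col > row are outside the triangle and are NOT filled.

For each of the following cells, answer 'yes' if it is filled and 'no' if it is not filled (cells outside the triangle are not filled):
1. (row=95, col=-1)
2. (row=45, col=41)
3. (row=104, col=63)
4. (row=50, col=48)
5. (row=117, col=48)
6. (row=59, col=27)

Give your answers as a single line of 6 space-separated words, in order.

(95,-1): col outside [0, 95] -> not filled
(45,41): row=0b101101, col=0b101001, row AND col = 0b101001 = 41; 41 == 41 -> filled
(104,63): row=0b1101000, col=0b111111, row AND col = 0b101000 = 40; 40 != 63 -> empty
(50,48): row=0b110010, col=0b110000, row AND col = 0b110000 = 48; 48 == 48 -> filled
(117,48): row=0b1110101, col=0b110000, row AND col = 0b110000 = 48; 48 == 48 -> filled
(59,27): row=0b111011, col=0b11011, row AND col = 0b11011 = 27; 27 == 27 -> filled

Answer: no yes no yes yes yes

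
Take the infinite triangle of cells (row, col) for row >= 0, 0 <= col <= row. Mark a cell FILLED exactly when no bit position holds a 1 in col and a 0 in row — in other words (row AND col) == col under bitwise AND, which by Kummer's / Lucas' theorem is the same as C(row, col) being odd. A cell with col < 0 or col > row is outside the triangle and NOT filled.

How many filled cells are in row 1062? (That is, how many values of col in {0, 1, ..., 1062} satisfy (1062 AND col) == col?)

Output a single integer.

Answer: 16

Derivation:
1062 in binary = 10000100110
popcount(1062) = number of 1-bits in 10000100110 = 4
A col c satisfies (1062 AND c) == c iff every set bit of c is also set in 1062; each of the 4 set bits of 1062 can independently be on or off in c.
count = 2^4 = 16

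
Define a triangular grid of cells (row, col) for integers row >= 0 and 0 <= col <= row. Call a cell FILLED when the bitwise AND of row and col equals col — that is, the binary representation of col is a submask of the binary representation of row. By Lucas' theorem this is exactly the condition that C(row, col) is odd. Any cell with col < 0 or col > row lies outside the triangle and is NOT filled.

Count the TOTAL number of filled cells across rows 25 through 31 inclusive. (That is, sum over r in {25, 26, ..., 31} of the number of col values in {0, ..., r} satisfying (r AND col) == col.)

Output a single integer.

Answer: 104

Derivation:
r25=11001 pc3: +8 =8
r26=11010 pc3: +8 =16
r27=11011 pc4: +16 =32
r28=11100 pc3: +8 =40
r29=11101 pc4: +16 =56
r30=11110 pc4: +16 =72
r31=11111 pc5: +32 =104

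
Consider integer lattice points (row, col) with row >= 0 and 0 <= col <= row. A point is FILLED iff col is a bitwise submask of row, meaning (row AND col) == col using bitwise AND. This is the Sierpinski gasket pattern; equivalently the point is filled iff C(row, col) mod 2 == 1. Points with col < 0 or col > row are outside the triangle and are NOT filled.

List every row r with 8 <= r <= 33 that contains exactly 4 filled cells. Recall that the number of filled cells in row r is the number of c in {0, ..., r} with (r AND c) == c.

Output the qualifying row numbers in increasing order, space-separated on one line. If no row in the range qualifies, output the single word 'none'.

Answer: 9 10 12 17 18 20 24 33

Derivation:
Row r has 2^popcount(r) filled cells, so we need popcount(r) = log2(4) = 2.
Scan r = 8..33 and keep those with exactly 2 one-bits:
r=8=1000 popcount=1 -> skip
r=9=1001 popcount=2 -> KEEP
r=10=1010 popcount=2 -> KEEP
r=11=1011 popcount=3 -> skip
r=12=1100 popcount=2 -> KEEP
r=13=1101 popcount=3 -> skip
r=14=1110 popcount=3 -> skip
r=15=1111 popcount=4 -> skip
r=16=10000 popcount=1 -> skip
r=17=10001 popcount=2 -> KEEP
r=18=10010 popcount=2 -> KEEP
r=19=10011 popcount=3 -> skip
r=20=10100 popcount=2 -> KEEP
r=21=10101 popcount=3 -> skip
r=22=10110 popcount=3 -> skip
r=23=10111 popcount=4 -> skip
r=24=11000 popcount=2 -> KEEP
r=25=11001 popcount=3 -> skip
r=26=11010 popcount=3 -> skip
r=27=11011 popcount=4 -> skip
r=28=11100 popcount=3 -> skip
r=29=11101 popcount=4 -> skip
r=30=11110 popcount=4 -> skip
r=31=11111 popcount=5 -> skip
r=32=100000 popcount=1 -> skip
r=33=100001 popcount=2 -> KEEP
Kept rows: 9 10 12 17 18 20 24 33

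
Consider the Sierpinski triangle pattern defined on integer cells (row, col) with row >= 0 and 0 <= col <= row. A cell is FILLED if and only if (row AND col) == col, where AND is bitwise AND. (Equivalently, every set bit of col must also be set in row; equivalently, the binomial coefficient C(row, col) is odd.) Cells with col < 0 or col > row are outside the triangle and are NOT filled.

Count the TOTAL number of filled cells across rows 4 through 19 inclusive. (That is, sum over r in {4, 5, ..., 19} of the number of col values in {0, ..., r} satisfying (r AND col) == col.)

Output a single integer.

Answer: 90

Derivation:
r4=100 pc1: +2 =2
r5=101 pc2: +4 =6
r6=110 pc2: +4 =10
r7=111 pc3: +8 =18
r8=1000 pc1: +2 =20
r9=1001 pc2: +4 =24
r10=1010 pc2: +4 =28
r11=1011 pc3: +8 =36
r12=1100 pc2: +4 =40
r13=1101 pc3: +8 =48
r14=1110 pc3: +8 =56
r15=1111 pc4: +16 =72
r16=10000 pc1: +2 =74
r17=10001 pc2: +4 =78
r18=10010 pc2: +4 =82
r19=10011 pc3: +8 =90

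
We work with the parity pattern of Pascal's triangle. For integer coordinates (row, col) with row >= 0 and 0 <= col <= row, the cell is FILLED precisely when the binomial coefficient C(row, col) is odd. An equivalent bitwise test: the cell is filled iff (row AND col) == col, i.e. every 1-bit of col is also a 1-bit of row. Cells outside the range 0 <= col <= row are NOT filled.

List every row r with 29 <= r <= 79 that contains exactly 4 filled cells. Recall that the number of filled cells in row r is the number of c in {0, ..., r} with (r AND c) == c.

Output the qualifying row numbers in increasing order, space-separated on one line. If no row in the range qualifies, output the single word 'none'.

Answer: 33 34 36 40 48 65 66 68 72

Derivation:
Row r has 2^popcount(r) filled cells, so we need popcount(r) = log2(4) = 2.
Scan r = 29..79 and keep those with exactly 2 one-bits:
r=29=11101 popcount=4 -> skip
r=30=11110 popcount=4 -> skip
r=31=11111 popcount=5 -> skip
r=32=100000 popcount=1 -> skip
r=33=100001 popcount=2 -> KEEP
r=34=100010 popcount=2 -> KEEP
r=35=100011 popcount=3 -> skip
r=36=100100 popcount=2 -> KEEP
r=37=100101 popcount=3 -> skip
r=38=100110 popcount=3 -> skip
r=39=100111 popcount=4 -> skip
r=40=101000 popcount=2 -> KEEP
r=41=101001 popcount=3 -> skip
r=42=101010 popcount=3 -> skip
r=43=101011 popcount=4 -> skip
r=44=101100 popcount=3 -> skip
r=45=101101 popcount=4 -> skip
r=46=101110 popcount=4 -> skip
r=47=101111 popcount=5 -> skip
r=48=110000 popcount=2 -> KEEP
r=49=110001 popcount=3 -> skip
r=50=110010 popcount=3 -> skip
r=51=110011 popcount=4 -> skip
r=52=110100 popcount=3 -> skip
r=53=110101 popcount=4 -> skip
r=54=110110 popcount=4 -> skip
r=55=110111 popcount=5 -> skip
r=56=111000 popcount=3 -> skip
r=57=111001 popcount=4 -> skip
r=58=111010 popcount=4 -> skip
r=59=111011 popcount=5 -> skip
r=60=111100 popcount=4 -> skip
r=61=111101 popcount=5 -> skip
r=62=111110 popcount=5 -> skip
r=63=111111 popcount=6 -> skip
r=64=1000000 popcount=1 -> skip
r=65=1000001 popcount=2 -> KEEP
r=66=1000010 popcount=2 -> KEEP
r=67=1000011 popcount=3 -> skip
r=68=1000100 popcount=2 -> KEEP
r=69=1000101 popcount=3 -> skip
r=70=1000110 popcount=3 -> skip
r=71=1000111 popcount=4 -> skip
r=72=1001000 popcount=2 -> KEEP
r=73=1001001 popcount=3 -> skip
r=74=1001010 popcount=3 -> skip
r=75=1001011 popcount=4 -> skip
r=76=1001100 popcount=3 -> skip
r=77=1001101 popcount=4 -> skip
r=78=1001110 popcount=4 -> skip
r=79=1001111 popcount=5 -> skip
Kept rows: 33 34 36 40 48 65 66 68 72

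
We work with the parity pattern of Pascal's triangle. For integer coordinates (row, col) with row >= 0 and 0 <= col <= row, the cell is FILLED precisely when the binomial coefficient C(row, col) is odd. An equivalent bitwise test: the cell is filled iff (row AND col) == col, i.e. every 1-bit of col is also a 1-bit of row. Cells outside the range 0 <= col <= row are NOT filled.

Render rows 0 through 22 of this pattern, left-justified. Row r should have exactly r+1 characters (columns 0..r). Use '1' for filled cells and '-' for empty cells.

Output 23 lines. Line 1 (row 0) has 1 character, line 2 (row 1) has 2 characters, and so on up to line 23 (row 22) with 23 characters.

Answer: 1
11
1-1
1111
1---1
11--11
1-1-1-1
11111111
1-------1
11------11
1-1-----1-1
1111----1111
1---1---1---1
11--11--11--11
1-1-1-1-1-1-1-1
1111111111111111
1---------------1
11--------------11
1-1-------------1-1
1111------------1111
1---1-----------1---1
11--11----------11--11
1-1-1-1---------1-1-1-1

Derivation:
r0=0: 1
r1=1: 11
r2=10: 1-1
r3=11: 1111
r4=100: 1---1
r5=101: 11--11
r6=110: 1-1-1-1
r7=111: 11111111
r8=1000: 1-------1
r9=1001: 11------11
r10=1010: 1-1-----1-1
r11=1011: 1111----1111
r12=1100: 1---1---1---1
r13=1101: 11--11--11--11
r14=1110: 1-1-1-1-1-1-1-1
r15=1111: 1111111111111111
r16=10000: 1---------------1
r17=10001: 11--------------11
r18=10010: 1-1-------------1-1
r19=10011: 1111------------1111
r20=10100: 1---1-----------1---1
r21=10101: 11--11----------11--11
r22=10110: 1-1-1-1---------1-1-1-1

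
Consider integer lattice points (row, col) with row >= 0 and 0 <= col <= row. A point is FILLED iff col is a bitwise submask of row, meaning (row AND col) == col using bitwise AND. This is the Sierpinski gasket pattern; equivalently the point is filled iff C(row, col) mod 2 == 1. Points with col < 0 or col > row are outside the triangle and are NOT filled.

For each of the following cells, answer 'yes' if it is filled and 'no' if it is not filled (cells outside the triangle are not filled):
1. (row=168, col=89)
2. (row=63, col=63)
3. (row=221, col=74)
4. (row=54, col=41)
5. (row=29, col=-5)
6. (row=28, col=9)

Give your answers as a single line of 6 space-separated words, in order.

Answer: no yes no no no no

Derivation:
(168,89): row=0b10101000, col=0b1011001, row AND col = 0b1000 = 8; 8 != 89 -> empty
(63,63): row=0b111111, col=0b111111, row AND col = 0b111111 = 63; 63 == 63 -> filled
(221,74): row=0b11011101, col=0b1001010, row AND col = 0b1001000 = 72; 72 != 74 -> empty
(54,41): row=0b110110, col=0b101001, row AND col = 0b100000 = 32; 32 != 41 -> empty
(29,-5): col outside [0, 29] -> not filled
(28,9): row=0b11100, col=0b1001, row AND col = 0b1000 = 8; 8 != 9 -> empty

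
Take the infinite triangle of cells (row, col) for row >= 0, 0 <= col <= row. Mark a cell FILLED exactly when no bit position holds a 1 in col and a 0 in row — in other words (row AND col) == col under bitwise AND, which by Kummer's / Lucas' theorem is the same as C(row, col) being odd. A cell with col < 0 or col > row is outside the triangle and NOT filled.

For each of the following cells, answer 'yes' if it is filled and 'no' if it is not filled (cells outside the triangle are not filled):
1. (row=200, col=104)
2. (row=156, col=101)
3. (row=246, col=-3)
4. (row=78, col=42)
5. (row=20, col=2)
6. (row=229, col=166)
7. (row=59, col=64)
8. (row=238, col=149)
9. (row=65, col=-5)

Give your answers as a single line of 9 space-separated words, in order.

Answer: no no no no no no no no no

Derivation:
(200,104): row=0b11001000, col=0b1101000, row AND col = 0b1001000 = 72; 72 != 104 -> empty
(156,101): row=0b10011100, col=0b1100101, row AND col = 0b100 = 4; 4 != 101 -> empty
(246,-3): col outside [0, 246] -> not filled
(78,42): row=0b1001110, col=0b101010, row AND col = 0b1010 = 10; 10 != 42 -> empty
(20,2): row=0b10100, col=0b10, row AND col = 0b0 = 0; 0 != 2 -> empty
(229,166): row=0b11100101, col=0b10100110, row AND col = 0b10100100 = 164; 164 != 166 -> empty
(59,64): col outside [0, 59] -> not filled
(238,149): row=0b11101110, col=0b10010101, row AND col = 0b10000100 = 132; 132 != 149 -> empty
(65,-5): col outside [0, 65] -> not filled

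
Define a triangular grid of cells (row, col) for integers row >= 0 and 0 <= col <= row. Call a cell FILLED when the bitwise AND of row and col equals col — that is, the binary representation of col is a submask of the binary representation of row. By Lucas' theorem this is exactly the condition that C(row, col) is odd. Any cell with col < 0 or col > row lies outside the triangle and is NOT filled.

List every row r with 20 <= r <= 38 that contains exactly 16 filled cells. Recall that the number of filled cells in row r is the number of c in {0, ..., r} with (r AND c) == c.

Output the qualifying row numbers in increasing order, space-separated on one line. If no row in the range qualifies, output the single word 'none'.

Row r has 2^popcount(r) filled cells, so we need popcount(r) = log2(16) = 4.
Scan r = 20..38 and keep those with exactly 4 one-bits:
r=20=10100 popcount=2 -> skip
r=21=10101 popcount=3 -> skip
r=22=10110 popcount=3 -> skip
r=23=10111 popcount=4 -> KEEP
r=24=11000 popcount=2 -> skip
r=25=11001 popcount=3 -> skip
r=26=11010 popcount=3 -> skip
r=27=11011 popcount=4 -> KEEP
r=28=11100 popcount=3 -> skip
r=29=11101 popcount=4 -> KEEP
r=30=11110 popcount=4 -> KEEP
r=31=11111 popcount=5 -> skip
r=32=100000 popcount=1 -> skip
r=33=100001 popcount=2 -> skip
r=34=100010 popcount=2 -> skip
r=35=100011 popcount=3 -> skip
r=36=100100 popcount=2 -> skip
r=37=100101 popcount=3 -> skip
r=38=100110 popcount=3 -> skip
Kept rows: 23 27 29 30

Answer: 23 27 29 30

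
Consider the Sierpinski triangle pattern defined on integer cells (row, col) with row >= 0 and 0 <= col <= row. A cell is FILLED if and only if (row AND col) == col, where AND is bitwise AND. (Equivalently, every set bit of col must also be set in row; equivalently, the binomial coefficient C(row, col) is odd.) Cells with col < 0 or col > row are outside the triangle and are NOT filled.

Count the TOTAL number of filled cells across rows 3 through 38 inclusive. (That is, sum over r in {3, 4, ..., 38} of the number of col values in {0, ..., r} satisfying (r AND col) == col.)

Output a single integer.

r3=11 pc2: +4 =4
r4=100 pc1: +2 =6
r5=101 pc2: +4 =10
r6=110 pc2: +4 =14
r7=111 pc3: +8 =22
r8=1000 pc1: +2 =24
r9=1001 pc2: +4 =28
r10=1010 pc2: +4 =32
r11=1011 pc3: +8 =40
r12=1100 pc2: +4 =44
r13=1101 pc3: +8 =52
r14=1110 pc3: +8 =60
r15=1111 pc4: +16 =76
r16=10000 pc1: +2 =78
r17=10001 pc2: +4 =82
r18=10010 pc2: +4 =86
r19=10011 pc3: +8 =94
r20=10100 pc2: +4 =98
r21=10101 pc3: +8 =106
r22=10110 pc3: +8 =114
r23=10111 pc4: +16 =130
r24=11000 pc2: +4 =134
r25=11001 pc3: +8 =142
r26=11010 pc3: +8 =150
r27=11011 pc4: +16 =166
r28=11100 pc3: +8 =174
r29=11101 pc4: +16 =190
r30=11110 pc4: +16 =206
r31=11111 pc5: +32 =238
r32=100000 pc1: +2 =240
r33=100001 pc2: +4 =244
r34=100010 pc2: +4 =248
r35=100011 pc3: +8 =256
r36=100100 pc2: +4 =260
r37=100101 pc3: +8 =268
r38=100110 pc3: +8 =276

Answer: 276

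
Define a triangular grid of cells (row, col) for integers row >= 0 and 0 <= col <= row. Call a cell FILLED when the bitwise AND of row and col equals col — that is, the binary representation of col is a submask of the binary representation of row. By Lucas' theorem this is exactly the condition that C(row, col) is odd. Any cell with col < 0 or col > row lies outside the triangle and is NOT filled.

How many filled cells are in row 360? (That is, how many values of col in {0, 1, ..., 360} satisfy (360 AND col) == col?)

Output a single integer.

Answer: 16

Derivation:
360 in binary = 101101000
popcount(360) = number of 1-bits in 101101000 = 4
A col c satisfies (360 AND c) == c iff every set bit of c is also set in 360; each of the 4 set bits of 360 can independently be on or off in c.
count = 2^4 = 16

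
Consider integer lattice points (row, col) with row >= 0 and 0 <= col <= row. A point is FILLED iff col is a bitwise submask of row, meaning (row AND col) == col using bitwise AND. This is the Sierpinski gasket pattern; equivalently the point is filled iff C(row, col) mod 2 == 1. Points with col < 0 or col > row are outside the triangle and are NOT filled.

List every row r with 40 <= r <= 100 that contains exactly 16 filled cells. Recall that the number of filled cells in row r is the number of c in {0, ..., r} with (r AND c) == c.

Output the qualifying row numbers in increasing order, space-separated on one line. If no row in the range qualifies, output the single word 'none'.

Answer: 43 45 46 51 53 54 57 58 60 71 75 77 78 83 85 86 89 90 92 99

Derivation:
Row r has 2^popcount(r) filled cells, so we need popcount(r) = log2(16) = 4.
Scan r = 40..100 and keep those with exactly 4 one-bits:
r=40=101000 popcount=2 -> skip
r=41=101001 popcount=3 -> skip
r=42=101010 popcount=3 -> skip
r=43=101011 popcount=4 -> KEEP
r=44=101100 popcount=3 -> skip
r=45=101101 popcount=4 -> KEEP
r=46=101110 popcount=4 -> KEEP
r=47=101111 popcount=5 -> skip
r=48=110000 popcount=2 -> skip
r=49=110001 popcount=3 -> skip
r=50=110010 popcount=3 -> skip
r=51=110011 popcount=4 -> KEEP
r=52=110100 popcount=3 -> skip
r=53=110101 popcount=4 -> KEEP
r=54=110110 popcount=4 -> KEEP
r=55=110111 popcount=5 -> skip
r=56=111000 popcount=3 -> skip
r=57=111001 popcount=4 -> KEEP
r=58=111010 popcount=4 -> KEEP
r=59=111011 popcount=5 -> skip
r=60=111100 popcount=4 -> KEEP
r=61=111101 popcount=5 -> skip
r=62=111110 popcount=5 -> skip
r=63=111111 popcount=6 -> skip
r=64=1000000 popcount=1 -> skip
r=65=1000001 popcount=2 -> skip
r=66=1000010 popcount=2 -> skip
r=67=1000011 popcount=3 -> skip
r=68=1000100 popcount=2 -> skip
r=69=1000101 popcount=3 -> skip
r=70=1000110 popcount=3 -> skip
r=71=1000111 popcount=4 -> KEEP
r=72=1001000 popcount=2 -> skip
r=73=1001001 popcount=3 -> skip
r=74=1001010 popcount=3 -> skip
r=75=1001011 popcount=4 -> KEEP
r=76=1001100 popcount=3 -> skip
r=77=1001101 popcount=4 -> KEEP
r=78=1001110 popcount=4 -> KEEP
r=79=1001111 popcount=5 -> skip
r=80=1010000 popcount=2 -> skip
r=81=1010001 popcount=3 -> skip
r=82=1010010 popcount=3 -> skip
r=83=1010011 popcount=4 -> KEEP
r=84=1010100 popcount=3 -> skip
r=85=1010101 popcount=4 -> KEEP
r=86=1010110 popcount=4 -> KEEP
r=87=1010111 popcount=5 -> skip
r=88=1011000 popcount=3 -> skip
r=89=1011001 popcount=4 -> KEEP
r=90=1011010 popcount=4 -> KEEP
r=91=1011011 popcount=5 -> skip
r=92=1011100 popcount=4 -> KEEP
r=93=1011101 popcount=5 -> skip
r=94=1011110 popcount=5 -> skip
r=95=1011111 popcount=6 -> skip
r=96=1100000 popcount=2 -> skip
r=97=1100001 popcount=3 -> skip
r=98=1100010 popcount=3 -> skip
r=99=1100011 popcount=4 -> KEEP
r=100=1100100 popcount=3 -> skip
Kept rows: 43 45 46 51 53 54 57 58 60 71 75 77 78 83 85 86 89 90 92 99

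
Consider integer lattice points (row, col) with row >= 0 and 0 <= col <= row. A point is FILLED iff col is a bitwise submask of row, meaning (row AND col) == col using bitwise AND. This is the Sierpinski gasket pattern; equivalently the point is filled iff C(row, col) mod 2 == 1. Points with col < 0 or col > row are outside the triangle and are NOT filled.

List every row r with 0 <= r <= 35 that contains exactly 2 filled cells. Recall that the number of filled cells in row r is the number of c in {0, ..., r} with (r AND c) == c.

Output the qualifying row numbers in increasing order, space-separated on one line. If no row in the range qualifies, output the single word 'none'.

Answer: 1 2 4 8 16 32

Derivation:
Row r has 2^popcount(r) filled cells, so we need popcount(r) = log2(2) = 1.
Scan r = 0..35 and keep those with exactly 1 one-bits:
r=0=0 popcount=0 -> skip
r=1=1 popcount=1 -> KEEP
r=2=10 popcount=1 -> KEEP
r=3=11 popcount=2 -> skip
r=4=100 popcount=1 -> KEEP
r=5=101 popcount=2 -> skip
r=6=110 popcount=2 -> skip
r=7=111 popcount=3 -> skip
r=8=1000 popcount=1 -> KEEP
r=9=1001 popcount=2 -> skip
r=10=1010 popcount=2 -> skip
r=11=1011 popcount=3 -> skip
r=12=1100 popcount=2 -> skip
r=13=1101 popcount=3 -> skip
r=14=1110 popcount=3 -> skip
r=15=1111 popcount=4 -> skip
r=16=10000 popcount=1 -> KEEP
r=17=10001 popcount=2 -> skip
r=18=10010 popcount=2 -> skip
r=19=10011 popcount=3 -> skip
r=20=10100 popcount=2 -> skip
r=21=10101 popcount=3 -> skip
r=22=10110 popcount=3 -> skip
r=23=10111 popcount=4 -> skip
r=24=11000 popcount=2 -> skip
r=25=11001 popcount=3 -> skip
r=26=11010 popcount=3 -> skip
r=27=11011 popcount=4 -> skip
r=28=11100 popcount=3 -> skip
r=29=11101 popcount=4 -> skip
r=30=11110 popcount=4 -> skip
r=31=11111 popcount=5 -> skip
r=32=100000 popcount=1 -> KEEP
r=33=100001 popcount=2 -> skip
r=34=100010 popcount=2 -> skip
r=35=100011 popcount=3 -> skip
Kept rows: 1 2 4 8 16 32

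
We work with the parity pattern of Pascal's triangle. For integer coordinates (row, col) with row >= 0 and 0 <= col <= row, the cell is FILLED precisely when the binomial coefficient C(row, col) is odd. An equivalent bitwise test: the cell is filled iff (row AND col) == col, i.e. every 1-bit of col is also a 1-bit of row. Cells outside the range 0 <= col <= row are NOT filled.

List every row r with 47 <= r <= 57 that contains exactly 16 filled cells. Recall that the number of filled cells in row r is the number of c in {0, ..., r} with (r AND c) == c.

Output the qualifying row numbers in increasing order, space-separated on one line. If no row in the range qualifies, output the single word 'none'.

Answer: 51 53 54 57

Derivation:
Row r has 2^popcount(r) filled cells, so we need popcount(r) = log2(16) = 4.
Scan r = 47..57 and keep those with exactly 4 one-bits:
r=47=101111 popcount=5 -> skip
r=48=110000 popcount=2 -> skip
r=49=110001 popcount=3 -> skip
r=50=110010 popcount=3 -> skip
r=51=110011 popcount=4 -> KEEP
r=52=110100 popcount=3 -> skip
r=53=110101 popcount=4 -> KEEP
r=54=110110 popcount=4 -> KEEP
r=55=110111 popcount=5 -> skip
r=56=111000 popcount=3 -> skip
r=57=111001 popcount=4 -> KEEP
Kept rows: 51 53 54 57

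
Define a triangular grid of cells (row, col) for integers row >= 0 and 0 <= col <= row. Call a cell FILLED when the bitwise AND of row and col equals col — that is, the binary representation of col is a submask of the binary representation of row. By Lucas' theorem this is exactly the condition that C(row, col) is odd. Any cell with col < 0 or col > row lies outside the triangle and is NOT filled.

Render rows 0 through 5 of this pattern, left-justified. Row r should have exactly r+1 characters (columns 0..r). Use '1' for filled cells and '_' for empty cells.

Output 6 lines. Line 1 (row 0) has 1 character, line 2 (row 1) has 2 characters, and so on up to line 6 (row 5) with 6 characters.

r0=0: 1
r1=1: 11
r2=10: 1_1
r3=11: 1111
r4=100: 1___1
r5=101: 11__11

Answer: 1
11
1_1
1111
1___1
11__11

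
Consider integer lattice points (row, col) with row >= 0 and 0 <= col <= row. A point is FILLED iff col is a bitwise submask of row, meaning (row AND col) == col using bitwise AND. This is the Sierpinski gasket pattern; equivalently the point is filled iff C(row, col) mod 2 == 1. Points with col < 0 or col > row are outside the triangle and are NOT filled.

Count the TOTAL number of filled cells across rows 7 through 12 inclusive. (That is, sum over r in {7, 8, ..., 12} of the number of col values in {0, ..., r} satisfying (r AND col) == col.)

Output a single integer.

r7=111 pc3: +8 =8
r8=1000 pc1: +2 =10
r9=1001 pc2: +4 =14
r10=1010 pc2: +4 =18
r11=1011 pc3: +8 =26
r12=1100 pc2: +4 =30

Answer: 30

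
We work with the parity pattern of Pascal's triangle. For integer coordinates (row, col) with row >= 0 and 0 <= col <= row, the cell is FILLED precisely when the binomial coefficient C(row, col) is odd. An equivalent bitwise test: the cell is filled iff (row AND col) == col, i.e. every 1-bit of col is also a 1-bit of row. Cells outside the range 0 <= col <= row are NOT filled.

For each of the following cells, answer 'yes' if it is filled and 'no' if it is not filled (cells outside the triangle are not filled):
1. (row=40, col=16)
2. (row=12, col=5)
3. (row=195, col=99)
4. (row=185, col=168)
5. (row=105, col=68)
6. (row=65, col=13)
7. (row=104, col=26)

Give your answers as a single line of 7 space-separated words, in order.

(40,16): row=0b101000, col=0b10000, row AND col = 0b0 = 0; 0 != 16 -> empty
(12,5): row=0b1100, col=0b101, row AND col = 0b100 = 4; 4 != 5 -> empty
(195,99): row=0b11000011, col=0b1100011, row AND col = 0b1000011 = 67; 67 != 99 -> empty
(185,168): row=0b10111001, col=0b10101000, row AND col = 0b10101000 = 168; 168 == 168 -> filled
(105,68): row=0b1101001, col=0b1000100, row AND col = 0b1000000 = 64; 64 != 68 -> empty
(65,13): row=0b1000001, col=0b1101, row AND col = 0b1 = 1; 1 != 13 -> empty
(104,26): row=0b1101000, col=0b11010, row AND col = 0b1000 = 8; 8 != 26 -> empty

Answer: no no no yes no no no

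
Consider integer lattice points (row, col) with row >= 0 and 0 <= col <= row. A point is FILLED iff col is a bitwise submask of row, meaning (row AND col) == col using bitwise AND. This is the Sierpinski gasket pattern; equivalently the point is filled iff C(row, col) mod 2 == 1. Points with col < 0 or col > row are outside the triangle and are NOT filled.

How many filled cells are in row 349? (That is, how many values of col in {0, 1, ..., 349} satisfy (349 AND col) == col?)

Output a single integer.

349 in binary = 101011101
popcount(349) = number of 1-bits in 101011101 = 6
A col c satisfies (349 AND c) == c iff every set bit of c is also set in 349; each of the 6 set bits of 349 can independently be on or off in c.
count = 2^6 = 64

Answer: 64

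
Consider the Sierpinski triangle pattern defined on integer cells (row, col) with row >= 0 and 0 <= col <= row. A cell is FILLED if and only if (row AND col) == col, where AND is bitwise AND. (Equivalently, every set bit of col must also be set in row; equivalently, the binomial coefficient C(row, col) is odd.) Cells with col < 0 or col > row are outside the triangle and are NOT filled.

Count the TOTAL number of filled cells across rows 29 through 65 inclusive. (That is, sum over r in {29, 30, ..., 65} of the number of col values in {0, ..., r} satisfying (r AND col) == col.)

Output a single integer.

r29=11101 pc4: +16 =16
r30=11110 pc4: +16 =32
r31=11111 pc5: +32 =64
r32=100000 pc1: +2 =66
r33=100001 pc2: +4 =70
r34=100010 pc2: +4 =74
r35=100011 pc3: +8 =82
r36=100100 pc2: +4 =86
r37=100101 pc3: +8 =94
r38=100110 pc3: +8 =102
r39=100111 pc4: +16 =118
r40=101000 pc2: +4 =122
r41=101001 pc3: +8 =130
r42=101010 pc3: +8 =138
r43=101011 pc4: +16 =154
r44=101100 pc3: +8 =162
r45=101101 pc4: +16 =178
r46=101110 pc4: +16 =194
r47=101111 pc5: +32 =226
r48=110000 pc2: +4 =230
r49=110001 pc3: +8 =238
r50=110010 pc3: +8 =246
r51=110011 pc4: +16 =262
r52=110100 pc3: +8 =270
r53=110101 pc4: +16 =286
r54=110110 pc4: +16 =302
r55=110111 pc5: +32 =334
r56=111000 pc3: +8 =342
r57=111001 pc4: +16 =358
r58=111010 pc4: +16 =374
r59=111011 pc5: +32 =406
r60=111100 pc4: +16 =422
r61=111101 pc5: +32 =454
r62=111110 pc5: +32 =486
r63=111111 pc6: +64 =550
r64=1000000 pc1: +2 =552
r65=1000001 pc2: +4 =556

Answer: 556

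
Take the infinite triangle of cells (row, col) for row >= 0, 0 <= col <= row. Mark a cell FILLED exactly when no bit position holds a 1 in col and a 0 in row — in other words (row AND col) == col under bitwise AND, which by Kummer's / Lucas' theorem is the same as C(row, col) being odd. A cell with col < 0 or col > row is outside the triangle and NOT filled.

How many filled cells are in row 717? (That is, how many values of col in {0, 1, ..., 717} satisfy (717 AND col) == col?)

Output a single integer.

Answer: 64

Derivation:
717 in binary = 1011001101
popcount(717) = number of 1-bits in 1011001101 = 6
A col c satisfies (717 AND c) == c iff every set bit of c is also set in 717; each of the 6 set bits of 717 can independently be on or off in c.
count = 2^6 = 64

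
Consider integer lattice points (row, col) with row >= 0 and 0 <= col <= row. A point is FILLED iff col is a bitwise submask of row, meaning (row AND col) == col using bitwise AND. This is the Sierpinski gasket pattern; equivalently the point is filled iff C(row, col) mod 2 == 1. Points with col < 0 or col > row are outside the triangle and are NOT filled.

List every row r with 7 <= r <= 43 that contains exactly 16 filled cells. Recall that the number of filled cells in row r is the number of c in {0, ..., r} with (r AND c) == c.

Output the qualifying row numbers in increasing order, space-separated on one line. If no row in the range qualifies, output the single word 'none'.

Row r has 2^popcount(r) filled cells, so we need popcount(r) = log2(16) = 4.
Scan r = 7..43 and keep those with exactly 4 one-bits:
r=7=111 popcount=3 -> skip
r=8=1000 popcount=1 -> skip
r=9=1001 popcount=2 -> skip
r=10=1010 popcount=2 -> skip
r=11=1011 popcount=3 -> skip
r=12=1100 popcount=2 -> skip
r=13=1101 popcount=3 -> skip
r=14=1110 popcount=3 -> skip
r=15=1111 popcount=4 -> KEEP
r=16=10000 popcount=1 -> skip
r=17=10001 popcount=2 -> skip
r=18=10010 popcount=2 -> skip
r=19=10011 popcount=3 -> skip
r=20=10100 popcount=2 -> skip
r=21=10101 popcount=3 -> skip
r=22=10110 popcount=3 -> skip
r=23=10111 popcount=4 -> KEEP
r=24=11000 popcount=2 -> skip
r=25=11001 popcount=3 -> skip
r=26=11010 popcount=3 -> skip
r=27=11011 popcount=4 -> KEEP
r=28=11100 popcount=3 -> skip
r=29=11101 popcount=4 -> KEEP
r=30=11110 popcount=4 -> KEEP
r=31=11111 popcount=5 -> skip
r=32=100000 popcount=1 -> skip
r=33=100001 popcount=2 -> skip
r=34=100010 popcount=2 -> skip
r=35=100011 popcount=3 -> skip
r=36=100100 popcount=2 -> skip
r=37=100101 popcount=3 -> skip
r=38=100110 popcount=3 -> skip
r=39=100111 popcount=4 -> KEEP
r=40=101000 popcount=2 -> skip
r=41=101001 popcount=3 -> skip
r=42=101010 popcount=3 -> skip
r=43=101011 popcount=4 -> KEEP
Kept rows: 15 23 27 29 30 39 43

Answer: 15 23 27 29 30 39 43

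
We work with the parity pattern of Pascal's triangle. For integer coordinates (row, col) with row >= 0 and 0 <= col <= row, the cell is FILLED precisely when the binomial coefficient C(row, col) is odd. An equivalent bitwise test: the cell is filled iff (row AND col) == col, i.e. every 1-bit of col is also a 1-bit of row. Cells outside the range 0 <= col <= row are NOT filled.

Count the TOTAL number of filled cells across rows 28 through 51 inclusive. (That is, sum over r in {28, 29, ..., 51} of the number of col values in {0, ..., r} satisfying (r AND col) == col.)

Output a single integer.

Answer: 270

Derivation:
r28=11100 pc3: +8 =8
r29=11101 pc4: +16 =24
r30=11110 pc4: +16 =40
r31=11111 pc5: +32 =72
r32=100000 pc1: +2 =74
r33=100001 pc2: +4 =78
r34=100010 pc2: +4 =82
r35=100011 pc3: +8 =90
r36=100100 pc2: +4 =94
r37=100101 pc3: +8 =102
r38=100110 pc3: +8 =110
r39=100111 pc4: +16 =126
r40=101000 pc2: +4 =130
r41=101001 pc3: +8 =138
r42=101010 pc3: +8 =146
r43=101011 pc4: +16 =162
r44=101100 pc3: +8 =170
r45=101101 pc4: +16 =186
r46=101110 pc4: +16 =202
r47=101111 pc5: +32 =234
r48=110000 pc2: +4 =238
r49=110001 pc3: +8 =246
r50=110010 pc3: +8 =254
r51=110011 pc4: +16 =270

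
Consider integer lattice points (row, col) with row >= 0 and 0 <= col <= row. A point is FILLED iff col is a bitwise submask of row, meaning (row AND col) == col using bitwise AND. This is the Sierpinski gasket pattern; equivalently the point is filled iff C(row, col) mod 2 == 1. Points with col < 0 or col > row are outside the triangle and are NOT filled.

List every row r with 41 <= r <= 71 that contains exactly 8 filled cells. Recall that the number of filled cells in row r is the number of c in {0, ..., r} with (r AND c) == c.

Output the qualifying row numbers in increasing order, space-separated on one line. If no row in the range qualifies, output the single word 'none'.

Row r has 2^popcount(r) filled cells, so we need popcount(r) = log2(8) = 3.
Scan r = 41..71 and keep those with exactly 3 one-bits:
r=41=101001 popcount=3 -> KEEP
r=42=101010 popcount=3 -> KEEP
r=43=101011 popcount=4 -> skip
r=44=101100 popcount=3 -> KEEP
r=45=101101 popcount=4 -> skip
r=46=101110 popcount=4 -> skip
r=47=101111 popcount=5 -> skip
r=48=110000 popcount=2 -> skip
r=49=110001 popcount=3 -> KEEP
r=50=110010 popcount=3 -> KEEP
r=51=110011 popcount=4 -> skip
r=52=110100 popcount=3 -> KEEP
r=53=110101 popcount=4 -> skip
r=54=110110 popcount=4 -> skip
r=55=110111 popcount=5 -> skip
r=56=111000 popcount=3 -> KEEP
r=57=111001 popcount=4 -> skip
r=58=111010 popcount=4 -> skip
r=59=111011 popcount=5 -> skip
r=60=111100 popcount=4 -> skip
r=61=111101 popcount=5 -> skip
r=62=111110 popcount=5 -> skip
r=63=111111 popcount=6 -> skip
r=64=1000000 popcount=1 -> skip
r=65=1000001 popcount=2 -> skip
r=66=1000010 popcount=2 -> skip
r=67=1000011 popcount=3 -> KEEP
r=68=1000100 popcount=2 -> skip
r=69=1000101 popcount=3 -> KEEP
r=70=1000110 popcount=3 -> KEEP
r=71=1000111 popcount=4 -> skip
Kept rows: 41 42 44 49 50 52 56 67 69 70

Answer: 41 42 44 49 50 52 56 67 69 70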